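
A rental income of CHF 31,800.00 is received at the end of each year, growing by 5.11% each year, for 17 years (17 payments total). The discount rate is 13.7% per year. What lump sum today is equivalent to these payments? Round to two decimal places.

Periodic rate r = 0.137 per year.
Growing ordinary annuity: PV = PMT₁ × [1 − ((1+g)/(1+r))^n] / (r − g) = 31,800 × [1 − ((1+0.0511)/(1+r))^17] / (r − 0.0511) = CHF 272,821.29.

CHF 272,821.29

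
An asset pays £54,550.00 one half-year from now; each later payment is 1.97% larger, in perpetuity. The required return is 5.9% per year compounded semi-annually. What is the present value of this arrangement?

Periodic rate r = 0.059/2 per half-year.
Growing perpetuity (Gordon): PV = PMT₁ / (r − g) = 54,550 / (r − 0.0197) = £5,566,326.53.

£5,566,326.53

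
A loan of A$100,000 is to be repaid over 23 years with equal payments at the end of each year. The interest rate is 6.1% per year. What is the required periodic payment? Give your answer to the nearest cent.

A$8,200.91

Level ordinary annuity; solve PV = PMT × [(1 − (1+r)^−n)/r] for PMT.
Periodic rate r = 0.061 per year.
With n = 23: PMT = 100,000 / ([(1 − (1+r)^−n)/r]) = A$8,200.91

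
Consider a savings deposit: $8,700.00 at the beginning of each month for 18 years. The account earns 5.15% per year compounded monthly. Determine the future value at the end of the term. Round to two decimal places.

$3,098,432.59

This is an annuity due: 216 deposits of $8,700.00 at the beginning of each month.
Periodic rate r = 0.0515/12 per month; n is counted in months.
FV = PMT × [((1+r)^n − 1)/r] × (1+r) = 8,700 × [(1+r)^216 − 1] / r × (1+r) = $3,098,432.59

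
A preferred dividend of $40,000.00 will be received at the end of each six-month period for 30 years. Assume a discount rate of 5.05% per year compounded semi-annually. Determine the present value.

$1,229,335.28

This is an ordinary annuity: 60 payments of $40,000.00 at the end of each six-month period.
Periodic rate r = 0.0505/2 per half-year; n is counted in half-years.
PV = PMT × [(1 − (1+r)^−n)/r] = 40,000 × [1 − (1+r)^−60] / r = $1,229,335.28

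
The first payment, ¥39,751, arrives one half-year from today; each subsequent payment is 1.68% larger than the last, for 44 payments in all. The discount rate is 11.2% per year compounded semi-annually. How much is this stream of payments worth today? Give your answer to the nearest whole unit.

¥822,095

Periodic rate r = 0.112/2 per half-year; n is counted in half-years.
Growing ordinary annuity: PV = PMT₁ × [1 − ((1+g)/(1+r))^n] / (r − g) = 39,751 × [1 − ((1+0.0168)/(1+r))^44] / (r − 0.0168) = ¥822,095.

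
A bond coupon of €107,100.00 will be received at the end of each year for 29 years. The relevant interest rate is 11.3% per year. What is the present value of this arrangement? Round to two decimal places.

€905,291.30

This is an ordinary annuity: 29 payments of €107,100.00 at the end of each year.
Periodic rate r = 0.113 per year.
PV = PMT × [(1 − (1+r)^−n)/r] = 107,100 × [1 − (1+r)^−29] / r = €905,291.30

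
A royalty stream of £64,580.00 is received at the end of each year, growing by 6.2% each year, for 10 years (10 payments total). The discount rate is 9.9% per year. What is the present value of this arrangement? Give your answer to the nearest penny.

Periodic rate r = 0.099 per year.
Growing ordinary annuity: PV = PMT₁ × [1 − ((1+g)/(1+r))^n] / (r − g) = 64,580 × [1 − ((1+0.062)/(1+r))^10] / (r − 0.062) = £506,139.33.

£506,139.33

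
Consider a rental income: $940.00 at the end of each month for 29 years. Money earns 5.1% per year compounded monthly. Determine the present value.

$170,619.80

This is an ordinary annuity: 348 payments of $940.00 at the end of each month.
Periodic rate r = 0.051/12 per month; n is counted in months.
PV = PMT × [(1 − (1+r)^−n)/r] = 940 × [1 − (1+r)^−348] / r = $170,619.80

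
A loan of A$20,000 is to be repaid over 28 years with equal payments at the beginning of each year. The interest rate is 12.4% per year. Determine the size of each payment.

A$2,293.30

Level annuity due; solve PV = PMT × [(1 − (1+r)^−n)/r] × (1+r) for PMT.
Periodic rate r = 0.124 per year.
With n = 28: PMT = 20,000 / ([(1 − (1+r)^−n)/r] × (1+r)) = A$2,293.30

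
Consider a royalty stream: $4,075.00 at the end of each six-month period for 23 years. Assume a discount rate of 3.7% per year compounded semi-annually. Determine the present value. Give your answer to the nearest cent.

This is an ordinary annuity: 46 payments of $4,075.00 at the end of each six-month period.
Periodic rate r = 0.037/2 per half-year; n is counted in half-years.
PV = PMT × [(1 − (1+r)^−n)/r] = 4,075 × [1 − (1+r)^−46] / r = $125,483.36

$125,483.36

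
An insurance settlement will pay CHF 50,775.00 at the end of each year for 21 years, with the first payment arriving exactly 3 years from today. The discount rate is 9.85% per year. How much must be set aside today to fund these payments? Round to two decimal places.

Ordinary annuity of 21 payments, first payment at period 3.
Periodic rate r = 0.0985 per year.
The ordinary-annuity PV formula values the stream one period before the first payment (period 2); discount that back 2 periods:
PV₀ = 50,775 × [1 − (1+r)^−21] / r × (1+r)^−2 = CHF 367,779.09

CHF 367,779.09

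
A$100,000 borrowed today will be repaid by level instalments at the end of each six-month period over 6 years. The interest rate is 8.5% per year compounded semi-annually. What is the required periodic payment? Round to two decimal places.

Level ordinary annuity; solve PV = PMT × [(1 − (1+r)^−n)/r] for PMT.
Periodic rate r = 0.085/2 per half-year; n is counted in half-years.
With n = 12: PMT = 100,000 / ([(1 − (1+r)^−n)/r]) = A$10,810.35

A$10,810.35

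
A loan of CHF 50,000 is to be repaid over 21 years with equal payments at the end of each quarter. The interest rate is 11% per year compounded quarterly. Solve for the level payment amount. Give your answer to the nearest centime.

Level ordinary annuity; solve PV = PMT × [(1 − (1+r)^−n)/r] for PMT.
Periodic rate r = 0.11/4 per quarter; n is counted in quarters.
With n = 84: PMT = 50,000 / ([(1 − (1+r)^−n)/r]) = CHF 1,531.87

CHF 1,531.87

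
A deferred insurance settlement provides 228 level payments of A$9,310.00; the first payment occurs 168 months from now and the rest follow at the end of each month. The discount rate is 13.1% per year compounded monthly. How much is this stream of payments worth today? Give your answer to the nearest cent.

A$127,418.85

Ordinary annuity of 228 payments, first payment at period 168.
Periodic rate r = 0.131/12 per month; n is counted in months.
The ordinary-annuity PV formula values the stream one period before the first payment (period 167); discount that back 167 periods:
PV₀ = 9,310 × [1 − (1+r)^−228] / r × (1+r)^−167 = A$127,418.85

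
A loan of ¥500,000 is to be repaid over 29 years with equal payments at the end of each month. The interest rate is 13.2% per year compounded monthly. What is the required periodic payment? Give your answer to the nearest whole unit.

Level ordinary annuity; solve PV = PMT × [(1 − (1+r)^−n)/r] for PMT.
Periodic rate r = 0.132/12 per month; n is counted in months.
With n = 348: PMT = 500,000 / ([(1 − (1+r)^−n)/r]) = ¥5,625

¥5,625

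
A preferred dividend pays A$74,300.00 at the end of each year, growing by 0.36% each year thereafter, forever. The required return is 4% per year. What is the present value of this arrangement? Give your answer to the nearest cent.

Periodic rate r = 0.04 per year.
Growing perpetuity (Gordon): PV = PMT₁ / (r − g) = 74,300 / (r − 0.0036) = A$2,041,208.79.

A$2,041,208.79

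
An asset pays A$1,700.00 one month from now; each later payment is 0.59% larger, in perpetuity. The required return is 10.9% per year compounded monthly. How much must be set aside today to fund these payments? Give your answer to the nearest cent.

A$534,031.41

Periodic rate r = 0.109/12 per month.
Growing perpetuity (Gordon): PV = PMT₁ / (r − g) = 1,700 / (r − 0.0059) = A$534,031.41.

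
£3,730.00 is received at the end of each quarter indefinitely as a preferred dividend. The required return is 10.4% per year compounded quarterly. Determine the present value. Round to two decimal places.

Periodic rate r = 0.104/4 per quarter.
Level perpetuity: PV = PMT / r = 3,730 / (0.104/4) = £143,461.54.

£143,461.54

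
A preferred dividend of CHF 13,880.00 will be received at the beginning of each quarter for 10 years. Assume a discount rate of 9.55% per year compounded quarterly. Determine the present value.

CHF 363,600.24

This is an annuity due: 40 payments of CHF 13,880.00 at the beginning of each quarter.
Periodic rate r = 0.0955/4 per quarter; n is counted in quarters.
PV = PMT × [(1 − (1+r)^−n)/r] × (1+r) = 13,880 × [1 − (1+r)^−40] / r × (1+r) = CHF 363,600.24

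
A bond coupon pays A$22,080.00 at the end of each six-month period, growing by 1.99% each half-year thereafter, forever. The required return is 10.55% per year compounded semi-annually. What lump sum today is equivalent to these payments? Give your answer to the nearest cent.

A$672,146.12

Periodic rate r = 0.1055/2 per half-year.
Growing perpetuity (Gordon): PV = PMT₁ / (r − g) = 22,080 / (r − 0.0199) = A$672,146.12.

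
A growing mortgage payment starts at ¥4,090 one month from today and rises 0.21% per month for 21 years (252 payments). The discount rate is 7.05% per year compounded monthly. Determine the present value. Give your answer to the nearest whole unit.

¥663,392

Periodic rate r = 0.0705/12 per month; n is counted in months.
Growing ordinary annuity: PV = PMT₁ × [1 − ((1+g)/(1+r))^n] / (r − g) = 4,090 × [1 − ((1+0.0021)/(1+r))^252] / (r − 0.0021) = ¥663,392.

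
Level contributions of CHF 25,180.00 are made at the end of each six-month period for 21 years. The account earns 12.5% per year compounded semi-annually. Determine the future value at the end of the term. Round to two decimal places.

This is an ordinary annuity: 42 deposits of CHF 25,180.00 at the end of each six-month period.
Periodic rate r = 0.125/2 per half-year; n is counted in half-years.
FV = PMT × [((1+r)^n − 1)/r] = 25,180 × [(1+r)^42 − 1] / r = CHF 4,737,451.59

CHF 4,737,451.59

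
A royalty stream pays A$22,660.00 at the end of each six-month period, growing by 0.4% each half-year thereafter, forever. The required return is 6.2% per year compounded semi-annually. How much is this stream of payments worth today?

Periodic rate r = 0.062/2 per half-year.
Growing perpetuity (Gordon): PV = PMT₁ / (r − g) = 22,660 / (r − 0.004) = A$839,259.26.

A$839,259.26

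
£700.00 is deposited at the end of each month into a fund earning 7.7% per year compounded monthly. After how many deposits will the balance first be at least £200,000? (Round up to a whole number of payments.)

163 payments

Periodic rate r = 0.077/12 per month; n is counted in months.
Ordinary annuity FV: 200,000 = 700 × [((1+r)^n − 1)/r].
(1+r)^n = 1 + 200,000 × r / 700, so n = ln(1 + 200,000·r/700) / ln(1+r) = 162.82.
Round up to a whole number of payments: n = 163.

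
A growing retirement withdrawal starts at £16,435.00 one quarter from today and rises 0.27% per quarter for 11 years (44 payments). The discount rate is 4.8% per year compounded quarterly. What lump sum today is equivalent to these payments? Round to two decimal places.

£589,953.85

Periodic rate r = 0.048/4 per quarter; n is counted in quarters.
Growing ordinary annuity: PV = PMT₁ × [1 − ((1+g)/(1+r))^n] / (r − g) = 16,435 × [1 − ((1+0.0027)/(1+r))^44] / (r − 0.0027) = £589,953.85.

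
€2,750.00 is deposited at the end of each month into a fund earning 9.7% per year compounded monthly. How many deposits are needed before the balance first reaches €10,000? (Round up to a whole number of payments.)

4 payments

Periodic rate r = 0.097/12 per month; n is counted in months.
Ordinary annuity FV: 10,000 = 2,750 × [((1+r)^n − 1)/r].
(1+r)^n = 1 + 10,000 × r / 2,750, so n = ln(1 + 10,000·r/2,750) / ln(1+r) = 3.60.
Round up to a whole number of payments: n = 4.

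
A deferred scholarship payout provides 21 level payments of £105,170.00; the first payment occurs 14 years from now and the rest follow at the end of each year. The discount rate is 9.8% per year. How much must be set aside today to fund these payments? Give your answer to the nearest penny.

£273,611.56

Ordinary annuity of 21 payments, first payment at period 14.
Periodic rate r = 0.098 per year.
The ordinary-annuity PV formula values the stream one period before the first payment (period 13); discount that back 13 periods:
PV₀ = 105,170 × [1 − (1+r)^−21] / r × (1+r)^−13 = £273,611.56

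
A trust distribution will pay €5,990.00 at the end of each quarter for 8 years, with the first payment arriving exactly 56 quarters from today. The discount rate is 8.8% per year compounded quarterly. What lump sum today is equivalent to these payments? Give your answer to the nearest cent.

€41,263.78

Ordinary annuity of 32 payments, first payment at period 56.
Periodic rate r = 0.088/4 per quarter; n is counted in quarters.
The ordinary-annuity PV formula values the stream one period before the first payment (period 55); discount that back 55 periods:
PV₀ = 5,990 × [1 − (1+r)^−32] / r × (1+r)^−55 = €41,263.78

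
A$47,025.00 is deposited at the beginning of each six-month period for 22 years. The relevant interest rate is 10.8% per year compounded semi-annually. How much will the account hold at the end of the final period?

This is an annuity due: 44 deposits of A$47,025.00 at the beginning of each six-month period.
Periodic rate r = 0.108/2 per half-year; n is counted in half-years.
FV = PMT × [((1+r)^n − 1)/r] × (1+r) = 47,025 × [(1+r)^44 − 1] / r × (1+r) = A$8,366,727.46

A$8,366,727.46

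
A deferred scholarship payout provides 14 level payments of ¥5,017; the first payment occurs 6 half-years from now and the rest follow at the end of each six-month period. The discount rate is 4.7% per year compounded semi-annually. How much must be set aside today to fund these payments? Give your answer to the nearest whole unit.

¥52,769

Ordinary annuity of 14 payments, first payment at period 6.
Periodic rate r = 0.047/2 per half-year; n is counted in half-years.
The ordinary-annuity PV formula values the stream one period before the first payment (period 5); discount that back 5 periods:
PV₀ = 5,017 × [1 − (1+r)^−14] / r × (1+r)^−5 = ¥52,769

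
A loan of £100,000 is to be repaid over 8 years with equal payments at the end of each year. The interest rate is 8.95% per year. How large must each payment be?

Level ordinary annuity; solve PV = PMT × [(1 − (1+r)^−n)/r] for PMT.
Periodic rate r = 0.0895 per year.
With n = 8: PMT = 100,000 / ([(1 − (1+r)^−n)/r]) = £18,033.88

£18,033.88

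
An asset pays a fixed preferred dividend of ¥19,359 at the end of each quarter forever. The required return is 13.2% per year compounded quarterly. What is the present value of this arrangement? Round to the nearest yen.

Periodic rate r = 0.132/4 per quarter.
Level perpetuity: PV = PMT / r = 19,359 / (0.132/4) = ¥586,636.

¥586,636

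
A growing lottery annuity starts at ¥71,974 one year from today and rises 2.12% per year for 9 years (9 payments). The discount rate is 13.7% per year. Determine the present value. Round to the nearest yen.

¥385,152

Periodic rate r = 0.137 per year.
Growing ordinary annuity: PV = PMT₁ × [1 − ((1+g)/(1+r))^n] / (r − g) = 71,974 × [1 − ((1+0.0212)/(1+r))^9] / (r − 0.0212) = ¥385,152.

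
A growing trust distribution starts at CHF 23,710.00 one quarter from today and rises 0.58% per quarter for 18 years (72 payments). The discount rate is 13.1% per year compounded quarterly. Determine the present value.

CHF 748,691.59

Periodic rate r = 0.131/4 per quarter; n is counted in quarters.
Growing ordinary annuity: PV = PMT₁ × [1 − ((1+g)/(1+r))^n] / (r − g) = 23,710 × [1 − ((1+0.0058)/(1+r))^72] / (r − 0.0058) = CHF 748,691.59.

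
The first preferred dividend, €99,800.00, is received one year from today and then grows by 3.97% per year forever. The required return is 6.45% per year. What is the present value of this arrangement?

€4,024,193.55

Periodic rate r = 0.0645 per year.
Growing perpetuity (Gordon): PV = PMT₁ / (r − g) = 99,800 / (r − 0.0397) = €4,024,193.55.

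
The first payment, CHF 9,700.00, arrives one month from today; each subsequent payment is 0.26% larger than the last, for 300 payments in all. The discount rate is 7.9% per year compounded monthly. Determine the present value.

CHF 1,693,981.96

Periodic rate r = 0.079/12 per month; n is counted in months.
Growing ordinary annuity: PV = PMT₁ × [1 − ((1+g)/(1+r))^n] / (r − g) = 9,700 × [1 − ((1+0.0026)/(1+r))^300] / (r − 0.0026) = CHF 1,693,981.96.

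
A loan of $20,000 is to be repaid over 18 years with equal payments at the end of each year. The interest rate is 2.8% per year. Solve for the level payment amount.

Level ordinary annuity; solve PV = PMT × [(1 − (1+r)^−n)/r] for PMT.
Periodic rate r = 0.028 per year.
With n = 18: PMT = 20,000 / ([(1 − (1+r)^−n)/r]) = $1,429.70

$1,429.70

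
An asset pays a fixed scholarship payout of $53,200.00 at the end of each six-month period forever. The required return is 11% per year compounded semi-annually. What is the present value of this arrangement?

$967,272.73

Periodic rate r = 0.11/2 per half-year.
Level perpetuity: PV = PMT / r = 53,200 / (0.11/2) = $967,272.73.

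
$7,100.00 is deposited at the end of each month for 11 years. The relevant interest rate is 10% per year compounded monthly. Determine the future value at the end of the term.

This is an ordinary annuity: 132 deposits of $7,100.00 at the end of each month.
Periodic rate r = 0.1/12 per month; n is counted in months.
FV = PMT × [((1+r)^n − 1)/r] = 7,100 × [(1+r)^132 − 1] / r = $1,695,909.50

$1,695,909.50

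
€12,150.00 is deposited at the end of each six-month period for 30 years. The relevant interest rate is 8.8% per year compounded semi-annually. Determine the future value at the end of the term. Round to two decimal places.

€3,381,104.14

This is an ordinary annuity: 60 deposits of €12,150.00 at the end of each six-month period.
Periodic rate r = 0.088/2 per half-year; n is counted in half-years.
FV = PMT × [((1+r)^n − 1)/r] = 12,150 × [(1+r)^60 − 1] / r = €3,381,104.14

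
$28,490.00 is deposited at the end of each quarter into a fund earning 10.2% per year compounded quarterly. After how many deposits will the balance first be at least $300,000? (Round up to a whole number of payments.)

10 payments

Periodic rate r = 0.102/4 per quarter; n is counted in quarters.
Ordinary annuity FV: 300,000 = 28,490 × [((1+r)^n − 1)/r].
(1+r)^n = 1 + 300,000 × r / 28,490, so n = ln(1 + 300,000·r/28,490) / ln(1+r) = 9.45.
Round up to a whole number of payments: n = 10.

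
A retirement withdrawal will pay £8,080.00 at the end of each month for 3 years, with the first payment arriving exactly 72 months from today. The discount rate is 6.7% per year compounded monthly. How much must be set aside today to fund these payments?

Ordinary annuity of 36 payments, first payment at period 72.
Periodic rate r = 0.067/12 per month; n is counted in months.
The ordinary-annuity PV formula values the stream one period before the first payment (period 71); discount that back 71 periods:
PV₀ = 8,080 × [1 − (1+r)^−36] / r × (1+r)^−71 = £177,020.31

£177,020.31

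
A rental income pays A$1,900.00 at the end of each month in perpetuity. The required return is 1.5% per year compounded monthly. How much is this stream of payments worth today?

A$1,520,000.00

Periodic rate r = 0.015/12 per month.
Level perpetuity: PV = PMT / r = 1,900 / (0.015/12) = A$1,520,000.00.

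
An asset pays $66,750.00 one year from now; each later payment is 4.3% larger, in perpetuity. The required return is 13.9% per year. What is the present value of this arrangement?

$695,312.50

Periodic rate r = 0.139 per year.
Growing perpetuity (Gordon): PV = PMT₁ / (r − g) = 66,750 / (r − 0.043) = $695,312.50.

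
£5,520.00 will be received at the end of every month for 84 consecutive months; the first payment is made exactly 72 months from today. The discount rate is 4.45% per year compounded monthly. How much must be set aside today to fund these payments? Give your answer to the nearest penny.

Ordinary annuity of 84 payments, first payment at period 72.
Periodic rate r = 0.0445/12 per month; n is counted in months.
The ordinary-annuity PV formula values the stream one period before the first payment (period 71); discount that back 71 periods:
PV₀ = 5,520 × [1 − (1+r)^−84] / r × (1+r)^−71 = £305,852.08

£305,852.08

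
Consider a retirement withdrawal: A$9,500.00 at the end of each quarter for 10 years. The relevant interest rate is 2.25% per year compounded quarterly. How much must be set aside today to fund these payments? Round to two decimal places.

A$339,433.22

This is an ordinary annuity: 40 payments of A$9,500.00 at the end of each quarter.
Periodic rate r = 0.0225/4 per quarter; n is counted in quarters.
PV = PMT × [(1 − (1+r)^−n)/r] = 9,500 × [1 − (1+r)^−40] / r = A$339,433.22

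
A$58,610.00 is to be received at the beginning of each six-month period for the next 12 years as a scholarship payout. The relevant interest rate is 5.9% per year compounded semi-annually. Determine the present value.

This is an annuity due: 24 payments of A$58,610.00 at the beginning of each six-month period.
Periodic rate r = 0.059/2 per half-year; n is counted in half-years.
PV = PMT × [(1 − (1+r)^−n)/r] × (1+r) = 58,610 × [1 − (1+r)^−24] / r × (1+r) = A$1,027,399.38

A$1,027,399.38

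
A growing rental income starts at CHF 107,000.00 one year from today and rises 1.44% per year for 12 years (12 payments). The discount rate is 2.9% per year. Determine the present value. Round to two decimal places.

CHF 1,154,899.53

Periodic rate r = 0.029 per year.
Growing ordinary annuity: PV = PMT₁ × [1 − ((1+g)/(1+r))^n] / (r − g) = 107,000 × [1 − ((1+0.0144)/(1+r))^12] / (r − 0.0144) = CHF 1,154,899.53.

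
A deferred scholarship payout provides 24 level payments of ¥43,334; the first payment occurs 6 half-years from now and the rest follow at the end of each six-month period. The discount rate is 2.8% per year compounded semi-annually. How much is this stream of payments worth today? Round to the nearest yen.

¥819,191

Ordinary annuity of 24 payments, first payment at period 6.
Periodic rate r = 0.028/2 per half-year; n is counted in half-years.
The ordinary-annuity PV formula values the stream one period before the first payment (period 5); discount that back 5 periods:
PV₀ = 43,334 × [1 − (1+r)^−24] / r × (1+r)^−5 = ¥819,191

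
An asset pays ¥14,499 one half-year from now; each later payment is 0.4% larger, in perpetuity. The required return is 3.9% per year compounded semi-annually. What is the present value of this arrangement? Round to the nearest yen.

¥935,419

Periodic rate r = 0.039/2 per half-year.
Growing perpetuity (Gordon): PV = PMT₁ / (r − g) = 14,499 / (r − 0.004) = ¥935,419.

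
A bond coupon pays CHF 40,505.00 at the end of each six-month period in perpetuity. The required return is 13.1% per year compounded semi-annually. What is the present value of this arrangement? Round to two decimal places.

Periodic rate r = 0.131/2 per half-year.
Level perpetuity: PV = PMT / r = 40,505 / (0.131/2) = CHF 618,396.95.

CHF 618,396.95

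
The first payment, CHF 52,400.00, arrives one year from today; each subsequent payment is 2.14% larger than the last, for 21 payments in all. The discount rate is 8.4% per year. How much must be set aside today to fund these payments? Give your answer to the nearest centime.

CHF 597,036.55

Periodic rate r = 0.084 per year.
Growing ordinary annuity: PV = PMT₁ × [1 − ((1+g)/(1+r))^n] / (r − g) = 52,400 × [1 − ((1+0.0214)/(1+r))^21] / (r − 0.0214) = CHF 597,036.55.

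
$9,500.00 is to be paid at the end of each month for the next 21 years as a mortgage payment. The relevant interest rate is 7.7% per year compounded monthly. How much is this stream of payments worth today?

$1,185,124.29

This is an ordinary annuity: 252 payments of $9,500.00 at the end of each month.
Periodic rate r = 0.077/12 per month; n is counted in months.
PV = PMT × [(1 − (1+r)^−n)/r] = 9,500 × [1 − (1+r)^−252] / r = $1,185,124.29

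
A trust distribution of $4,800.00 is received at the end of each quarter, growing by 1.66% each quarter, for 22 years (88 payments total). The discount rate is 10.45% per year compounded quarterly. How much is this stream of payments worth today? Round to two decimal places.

$282,136.83

Periodic rate r = 0.1045/4 per quarter; n is counted in quarters.
Growing ordinary annuity: PV = PMT₁ × [1 − ((1+g)/(1+r))^n] / (r − g) = 4,800 × [1 − ((1+0.0166)/(1+r))^88] / (r − 0.0166) = $282,136.83.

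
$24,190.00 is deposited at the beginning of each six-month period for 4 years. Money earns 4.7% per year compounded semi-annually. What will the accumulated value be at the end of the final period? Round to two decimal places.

This is an annuity due: 8 deposits of $24,190.00 at the beginning of each six-month period.
Periodic rate r = 0.047/2 per half-year; n is counted in half-years.
FV = PMT × [((1+r)^n − 1)/r] × (1+r) = 24,190 × [(1+r)^8 − 1] / r × (1+r) = $215,147.39

$215,147.39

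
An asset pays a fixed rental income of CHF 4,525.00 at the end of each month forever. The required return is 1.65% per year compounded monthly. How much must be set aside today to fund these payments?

Periodic rate r = 0.0165/12 per month.
Level perpetuity: PV = PMT / r = 4,525 / (0.0165/12) = CHF 3,290,909.09.

CHF 3,290,909.09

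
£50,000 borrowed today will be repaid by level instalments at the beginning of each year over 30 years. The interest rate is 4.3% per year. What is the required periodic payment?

£2,874.16

Level annuity due; solve PV = PMT × [(1 − (1+r)^−n)/r] × (1+r) for PMT.
Periodic rate r = 0.043 per year.
With n = 30: PMT = 50,000 / ([(1 − (1+r)^−n)/r] × (1+r)) = £2,874.16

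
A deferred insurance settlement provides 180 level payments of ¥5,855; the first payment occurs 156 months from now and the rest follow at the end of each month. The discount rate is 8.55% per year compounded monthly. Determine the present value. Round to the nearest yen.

¥197,238

Ordinary annuity of 180 payments, first payment at period 156.
Periodic rate r = 0.0855/12 per month; n is counted in months.
The ordinary-annuity PV formula values the stream one period before the first payment (period 155); discount that back 155 periods:
PV₀ = 5,855 × [1 − (1+r)^−180] / r × (1+r)^−155 = ¥197,238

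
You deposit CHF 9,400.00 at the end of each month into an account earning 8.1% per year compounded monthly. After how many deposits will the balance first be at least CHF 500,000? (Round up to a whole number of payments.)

Periodic rate r = 0.081/12 per month; n is counted in months.
Ordinary annuity FV: 500,000 = 9,400 × [((1+r)^n − 1)/r].
(1+r)^n = 1 + 500,000 × r / 9,400, so n = ln(1 + 500,000·r/9,400) / ln(1+r) = 45.60.
Round up to a whole number of payments: n = 46.

46 payments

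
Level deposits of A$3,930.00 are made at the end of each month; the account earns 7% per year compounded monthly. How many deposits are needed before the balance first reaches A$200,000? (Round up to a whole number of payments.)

45 payments

Periodic rate r = 0.07/12 per month; n is counted in months.
Ordinary annuity FV: 200,000 = 3,930 × [((1+r)^n − 1)/r].
(1+r)^n = 1 + 200,000 × r / 3,930, so n = ln(1 + 200,000·r/3,930) / ln(1+r) = 44.69.
Round up to a whole number of payments: n = 45.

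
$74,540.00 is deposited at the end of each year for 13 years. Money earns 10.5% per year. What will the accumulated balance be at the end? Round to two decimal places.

This is an ordinary annuity: 13 deposits of $74,540.00 at the end of each year.
Periodic rate r = 0.105 per year.
FV = PMT × [((1+r)^n − 1)/r] = 74,540 × [(1+r)^13 − 1] / r = $1,889,714.25

$1,889,714.25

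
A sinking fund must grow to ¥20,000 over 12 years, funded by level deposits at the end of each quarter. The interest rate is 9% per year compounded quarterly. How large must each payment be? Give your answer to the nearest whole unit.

¥236

Level ordinary annuity; solve FV = PMT × [((1+r)^n − 1)/r] for PMT.
Periodic rate r = 0.09/4 per quarter; n is counted in quarters.
With n = 48: PMT = 20,000 / ([((1+r)^n − 1)/r]) = ¥236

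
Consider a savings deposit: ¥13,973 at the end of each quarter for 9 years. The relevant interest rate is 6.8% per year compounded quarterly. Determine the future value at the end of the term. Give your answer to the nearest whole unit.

This is an ordinary annuity: 36 deposits of ¥13,973 at the end of each quarter.
Periodic rate r = 0.068/4 per quarter; n is counted in quarters.
FV = PMT × [((1+r)^n − 1)/r] = 13,973 × [(1+r)^36 − 1] / r = ¥686,037

¥686,037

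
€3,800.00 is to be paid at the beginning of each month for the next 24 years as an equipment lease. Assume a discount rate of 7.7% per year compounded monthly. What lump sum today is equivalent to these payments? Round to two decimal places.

This is an annuity due: 288 payments of €3,800.00 at the beginning of each month.
Periodic rate r = 0.077/12 per month; n is counted in months.
PV = PMT × [(1 − (1+r)^−n)/r] × (1+r) = 3,800 × [1 − (1+r)^−288] / r × (1+r) = €501,549.58

€501,549.58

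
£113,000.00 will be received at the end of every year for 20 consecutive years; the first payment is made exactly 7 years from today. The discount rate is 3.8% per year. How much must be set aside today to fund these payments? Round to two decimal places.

£1,249,824.05

Ordinary annuity of 20 payments, first payment at period 7.
Periodic rate r = 0.038 per year.
The ordinary-annuity PV formula values the stream one period before the first payment (period 6); discount that back 6 periods:
PV₀ = 113,000 × [1 − (1+r)^−20] / r × (1+r)^−6 = £1,249,824.05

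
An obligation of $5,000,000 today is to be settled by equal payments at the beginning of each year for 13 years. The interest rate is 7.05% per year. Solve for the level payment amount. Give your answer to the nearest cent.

Level annuity due; solve PV = PMT × [(1 − (1+r)^−n)/r] × (1+r) for PMT.
Periodic rate r = 0.0705 per year.
With n = 13: PMT = 5,000,000 / ([(1 − (1+r)^−n)/r] × (1+r)) = $560,439.83

$560,439.83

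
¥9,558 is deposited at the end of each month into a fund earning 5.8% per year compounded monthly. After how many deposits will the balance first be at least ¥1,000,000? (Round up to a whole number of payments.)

85 payments

Periodic rate r = 0.058/12 per month; n is counted in months.
Ordinary annuity FV: 1,000,000 = 9,558 × [((1+r)^n − 1)/r].
(1+r)^n = 1 + 1,000,000 × r / 9,558, so n = ln(1 + 1,000,000·r/9,558) / ln(1+r) = 84.88.
Round up to a whole number of payments: n = 85.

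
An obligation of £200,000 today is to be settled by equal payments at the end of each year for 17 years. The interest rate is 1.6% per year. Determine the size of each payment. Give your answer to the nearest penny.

Level ordinary annuity; solve PV = PMT × [(1 − (1+r)^−n)/r] for PMT.
Periodic rate r = 0.016 per year.
With n = 17: PMT = 200,000 / ([(1 − (1+r)^−n)/r]) = £13,530.45

£13,530.45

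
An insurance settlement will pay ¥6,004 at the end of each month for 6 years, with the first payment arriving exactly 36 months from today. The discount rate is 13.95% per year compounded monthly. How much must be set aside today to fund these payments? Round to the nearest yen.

¥194,685

Ordinary annuity of 72 payments, first payment at period 36.
Periodic rate r = 0.1395/12 per month; n is counted in months.
The ordinary-annuity PV formula values the stream one period before the first payment (period 35); discount that back 35 periods:
PV₀ = 6,004 × [1 − (1+r)^−72] / r × (1+r)^−35 = ¥194,685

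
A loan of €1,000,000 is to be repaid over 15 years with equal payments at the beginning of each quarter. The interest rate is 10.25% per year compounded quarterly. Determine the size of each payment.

Level annuity due; solve PV = PMT × [(1 − (1+r)^−n)/r] × (1+r) for PMT.
Periodic rate r = 0.1025/4 per quarter; n is counted in quarters.
With n = 60: PMT = 1,000,000 / ([(1 − (1+r)^−n)/r] × (1+r)) = €31,995.70

€31,995.70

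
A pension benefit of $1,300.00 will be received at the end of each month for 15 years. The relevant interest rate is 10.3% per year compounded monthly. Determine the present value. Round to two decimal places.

$118,935.18

This is an ordinary annuity: 180 payments of $1,300.00 at the end of each month.
Periodic rate r = 0.103/12 per month; n is counted in months.
PV = PMT × [(1 − (1+r)^−n)/r] = 1,300 × [1 − (1+r)^−180] / r = $118,935.18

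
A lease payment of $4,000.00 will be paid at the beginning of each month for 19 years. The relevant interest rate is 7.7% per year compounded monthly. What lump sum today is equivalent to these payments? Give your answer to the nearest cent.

This is an annuity due: 228 payments of $4,000.00 at the beginning of each month.
Periodic rate r = 0.077/12 per month; n is counted in months.
PV = PMT × [(1 − (1+r)^−n)/r] × (1+r) = 4,000 × [1 − (1+r)^−228] / r × (1+r) = $481,432.94

$481,432.94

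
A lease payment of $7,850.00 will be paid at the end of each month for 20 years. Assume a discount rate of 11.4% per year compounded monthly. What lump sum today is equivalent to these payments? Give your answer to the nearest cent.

$740,882.24

This is an ordinary annuity: 240 payments of $7,850.00 at the end of each month.
Periodic rate r = 0.114/12 per month; n is counted in months.
PV = PMT × [(1 − (1+r)^−n)/r] = 7,850 × [1 − (1+r)^−240] / r = $740,882.24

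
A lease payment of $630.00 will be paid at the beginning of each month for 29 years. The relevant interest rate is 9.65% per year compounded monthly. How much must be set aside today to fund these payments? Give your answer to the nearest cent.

This is an annuity due: 348 payments of $630.00 at the beginning of each month.
Periodic rate r = 0.0965/12 per month; n is counted in months.
PV = PMT × [(1 − (1+r)^−n)/r] × (1+r) = 630 × [1 − (1+r)^−348] / r × (1+r) = $74,108.34

$74,108.34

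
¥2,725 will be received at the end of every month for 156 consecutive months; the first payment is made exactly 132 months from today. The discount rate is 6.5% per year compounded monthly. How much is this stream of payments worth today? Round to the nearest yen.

¥141,177

Ordinary annuity of 156 payments, first payment at period 132.
Periodic rate r = 0.065/12 per month; n is counted in months.
The ordinary-annuity PV formula values the stream one period before the first payment (period 131); discount that back 131 periods:
PV₀ = 2,725 × [1 − (1+r)^−156] / r × (1+r)^−131 = ¥141,177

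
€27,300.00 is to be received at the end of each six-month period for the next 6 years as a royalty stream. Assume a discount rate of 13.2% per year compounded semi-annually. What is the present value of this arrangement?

This is an ordinary annuity: 12 payments of €27,300.00 at the end of each six-month period.
Periodic rate r = 0.132/2 per half-year; n is counted in half-years.
PV = PMT × [(1 − (1+r)^−n)/r] = 27,300 × [1 − (1+r)^−12] / r = €221,534.20

€221,534.20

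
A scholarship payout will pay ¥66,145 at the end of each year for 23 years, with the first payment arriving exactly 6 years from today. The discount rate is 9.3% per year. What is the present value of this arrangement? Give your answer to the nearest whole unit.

¥396,973

Ordinary annuity of 23 payments, first payment at period 6.
Periodic rate r = 0.093 per year.
The ordinary-annuity PV formula values the stream one period before the first payment (period 5); discount that back 5 periods:
PV₀ = 66,145 × [1 − (1+r)^−23] / r × (1+r)^−5 = ¥396,973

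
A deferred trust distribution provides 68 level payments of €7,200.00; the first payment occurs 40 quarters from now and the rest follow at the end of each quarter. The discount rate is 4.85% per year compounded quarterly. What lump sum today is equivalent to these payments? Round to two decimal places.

€207,594.17

Ordinary annuity of 68 payments, first payment at period 40.
Periodic rate r = 0.0485/4 per quarter; n is counted in quarters.
The ordinary-annuity PV formula values the stream one period before the first payment (period 39); discount that back 39 periods:
PV₀ = 7,200 × [1 − (1+r)^−68] / r × (1+r)^−39 = €207,594.17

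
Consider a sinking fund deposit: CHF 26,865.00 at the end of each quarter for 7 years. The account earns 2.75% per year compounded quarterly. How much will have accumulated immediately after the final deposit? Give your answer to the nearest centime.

This is an ordinary annuity: 28 deposits of CHF 26,865.00 at the end of each quarter.
Periodic rate r = 0.0275/4 per quarter; n is counted in quarters.
FV = PMT × [((1+r)^n − 1)/r] = 26,865 × [(1+r)^28 − 1] / r = CHF 826,380.05

CHF 826,380.05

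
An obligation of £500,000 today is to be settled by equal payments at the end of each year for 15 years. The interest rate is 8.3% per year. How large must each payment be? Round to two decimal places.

Level ordinary annuity; solve PV = PMT × [(1 − (1+r)^−n)/r] for PMT.
Periodic rate r = 0.083 per year.
With n = 15: PMT = 500,000 / ([(1 − (1+r)^−n)/r]) = £59,489.17

£59,489.17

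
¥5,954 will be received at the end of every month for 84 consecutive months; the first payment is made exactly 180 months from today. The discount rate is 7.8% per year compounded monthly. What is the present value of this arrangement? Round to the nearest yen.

¥120,554

Ordinary annuity of 84 payments, first payment at period 180.
Periodic rate r = 0.078/12 per month; n is counted in months.
The ordinary-annuity PV formula values the stream one period before the first payment (period 179); discount that back 179 periods:
PV₀ = 5,954 × [1 − (1+r)^−84] / r × (1+r)^−179 = ¥120,554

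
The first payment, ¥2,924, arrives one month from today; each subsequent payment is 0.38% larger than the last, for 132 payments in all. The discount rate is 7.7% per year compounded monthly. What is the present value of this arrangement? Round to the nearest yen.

Periodic rate r = 0.077/12 per month; n is counted in months.
Growing ordinary annuity: PV = PMT₁ × [1 − ((1+g)/(1+r))^n] / (r − g) = 2,924 × [1 − ((1+0.0038)/(1+r))^132] / (r − 0.0038) = ¥324,977.

¥324,977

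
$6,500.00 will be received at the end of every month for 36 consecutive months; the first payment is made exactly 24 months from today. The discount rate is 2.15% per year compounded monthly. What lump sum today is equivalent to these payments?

Ordinary annuity of 36 payments, first payment at period 24.
Periodic rate r = 0.0215/12 per month; n is counted in months.
The ordinary-annuity PV formula values the stream one period before the first payment (period 23); discount that back 23 periods:
PV₀ = 6,500 × [1 − (1+r)^−36] / r × (1+r)^−23 = $217,284.24

$217,284.24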